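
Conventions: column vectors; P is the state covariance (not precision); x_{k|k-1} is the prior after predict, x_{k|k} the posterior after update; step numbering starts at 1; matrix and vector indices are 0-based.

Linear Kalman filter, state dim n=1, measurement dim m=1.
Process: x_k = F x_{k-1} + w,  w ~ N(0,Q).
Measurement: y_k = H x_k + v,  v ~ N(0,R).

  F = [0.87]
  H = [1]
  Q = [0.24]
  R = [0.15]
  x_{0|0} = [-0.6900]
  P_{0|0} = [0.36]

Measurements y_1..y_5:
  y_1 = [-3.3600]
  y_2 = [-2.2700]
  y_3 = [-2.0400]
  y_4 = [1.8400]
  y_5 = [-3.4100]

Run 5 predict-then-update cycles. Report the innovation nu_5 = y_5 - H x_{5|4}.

step 1: x^-=[-0.6003]  P^-=[0.5125]  S=[0.6625]  K=[0.7736]  nu=[-2.7597]  x^+=[-2.7351]  P^+=[0.1160]
step 2: x^-=[-2.3796]  P^-=[0.3278]  S=[0.4778]  K=[0.6861]  nu=[0.1096]  x^+=[-2.3044]  P^+=[0.1029]
step 3: x^-=[-2.0048]  P^-=[0.3179]  S=[0.4679]  K=[0.6794]  nu=[-0.0352]  x^+=[-2.0287]  P^+=[0.1019]
step 4: x^-=[-1.7650]  P^-=[0.3171]  S=[0.4671]  K=[0.6789]  nu=[3.6050]  x^+=[0.6824]  P^+=[0.1018]
step 5: x^-=[0.5937]  P^-=[0.3171]  S=[0.4671]  K=[0.6789]  nu=[-4.0037]  x^+=[-2.1242]  P^+=[0.1018]

innov = [-4.0037]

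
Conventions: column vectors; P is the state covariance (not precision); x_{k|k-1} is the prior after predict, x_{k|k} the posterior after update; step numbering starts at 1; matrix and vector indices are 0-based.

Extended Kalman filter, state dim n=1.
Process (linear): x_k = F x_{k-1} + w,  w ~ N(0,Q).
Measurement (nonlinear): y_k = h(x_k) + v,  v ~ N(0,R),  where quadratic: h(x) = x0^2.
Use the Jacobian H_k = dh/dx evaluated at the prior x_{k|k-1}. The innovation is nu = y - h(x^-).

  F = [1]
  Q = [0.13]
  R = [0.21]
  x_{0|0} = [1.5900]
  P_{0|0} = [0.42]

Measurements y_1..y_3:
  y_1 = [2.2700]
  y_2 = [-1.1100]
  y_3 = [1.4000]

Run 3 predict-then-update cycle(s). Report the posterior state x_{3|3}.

x_post = [1.0050]

step 1: x^-=[1.5900]  P^-=[0.5500]  H_jac=[3.1800]  S=[5.7718]  K=[0.3030]  nu=[-0.2581]  x^+=[1.5118]  P^+=[0.0200]
step 2: x^-=[1.5118]  P^-=[0.1500]  H_jac=[3.0236]  S=[1.5814]  K=[0.2868]  nu=[-3.3955]  x^+=[0.5379]  P^+=[0.0199]
step 3: x^-=[0.5379]  P^-=[0.1499]  H_jac=[1.0758]  S=[0.3835]  K=[0.4205]  nu=[1.1107]  x^+=[1.0050]  P^+=[0.0821]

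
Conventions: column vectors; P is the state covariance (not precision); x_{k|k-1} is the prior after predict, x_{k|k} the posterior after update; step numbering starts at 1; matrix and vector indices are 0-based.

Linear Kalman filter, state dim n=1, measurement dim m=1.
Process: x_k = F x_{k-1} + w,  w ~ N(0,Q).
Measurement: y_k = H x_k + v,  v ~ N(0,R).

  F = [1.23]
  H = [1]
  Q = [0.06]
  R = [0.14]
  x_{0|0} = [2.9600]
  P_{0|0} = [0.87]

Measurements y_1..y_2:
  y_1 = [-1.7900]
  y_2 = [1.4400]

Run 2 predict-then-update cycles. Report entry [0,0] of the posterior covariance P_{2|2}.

step 1: x^-=[3.6408]  P^-=[1.3762]  S=[1.5162]  K=[0.9077]  nu=[-5.4308]  x^+=[-1.2885]  P^+=[0.1271]
step 2: x^-=[-1.5849]  P^-=[0.2522]  S=[0.3922]  K=[0.6431]  nu=[3.0249]  x^+=[0.3604]  P^+=[0.0900]

P_post[0,0] = 0.0900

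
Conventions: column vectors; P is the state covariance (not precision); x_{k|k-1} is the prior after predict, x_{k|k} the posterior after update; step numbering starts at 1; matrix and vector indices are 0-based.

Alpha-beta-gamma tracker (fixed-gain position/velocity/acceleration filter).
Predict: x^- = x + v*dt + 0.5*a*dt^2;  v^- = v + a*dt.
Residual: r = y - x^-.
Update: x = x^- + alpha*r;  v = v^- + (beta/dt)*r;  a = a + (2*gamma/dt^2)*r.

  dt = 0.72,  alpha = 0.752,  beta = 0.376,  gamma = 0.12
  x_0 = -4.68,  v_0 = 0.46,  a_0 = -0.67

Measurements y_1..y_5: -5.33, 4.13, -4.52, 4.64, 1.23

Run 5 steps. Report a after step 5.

a_post = -0.5983

step 1: x_pred=-4.5225  r=-0.8075  x^+=-5.1297  v^+=-0.4441  a^+=-1.0439
step 2: x_pred=-5.7201  r=9.8501  x^+=1.6872  v^+=3.9482  a^+=3.5164
step 3: x_pred=5.4413  r=-9.9613  x^+=-2.0496  v^+=1.2780  a^+=-1.0954
step 4: x_pred=-1.4134  r=6.0534  x^+=3.1388  v^+=3.6505  a^+=1.7071
step 5: x_pred=6.2096  r=-4.9796  x^+=2.4649  v^+=2.2792  a^+=-0.5983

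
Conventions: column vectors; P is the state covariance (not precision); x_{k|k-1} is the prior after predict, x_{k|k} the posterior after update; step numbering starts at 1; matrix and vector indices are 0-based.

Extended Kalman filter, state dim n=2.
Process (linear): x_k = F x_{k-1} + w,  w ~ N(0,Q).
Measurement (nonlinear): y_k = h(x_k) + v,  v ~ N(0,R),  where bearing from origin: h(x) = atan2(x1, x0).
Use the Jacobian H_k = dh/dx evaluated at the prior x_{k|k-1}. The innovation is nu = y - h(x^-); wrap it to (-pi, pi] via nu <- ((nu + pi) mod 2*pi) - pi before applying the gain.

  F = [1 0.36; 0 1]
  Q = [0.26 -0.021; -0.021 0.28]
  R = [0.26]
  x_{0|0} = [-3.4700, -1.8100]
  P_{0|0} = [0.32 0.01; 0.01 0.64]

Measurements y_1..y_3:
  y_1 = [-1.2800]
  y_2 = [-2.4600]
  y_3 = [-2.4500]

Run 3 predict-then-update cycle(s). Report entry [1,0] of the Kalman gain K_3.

step 1: x^-=[-4.1216, -1.8100]  P^-=[0.6701 0.2194; 0.2194 0.9200]  H_jac=[0.0893 -0.2034]  S=[0.2954]  K=[0.0516; -0.5671]  nu=[1.4478]  x^+=[-4.0469, -2.6310]  P^+=[0.6694 0.2280; 0.2280 0.8250]
step 2: x^-=[-4.9941, -2.6310]  P^-=[1.2005 0.5040; 0.5040 1.1050]  H_jac=[0.0826 -0.1567]  S=[0.2823]  K=[0.0713; -0.4661]  nu=[0.1967]  x^+=[-4.9801, -2.7227]  P^+=[1.1990 0.5134; 0.5134 1.0437]
step 3: x^-=[-5.9602, -2.7227]  P^-=[1.9640 0.8681; 0.8681 1.3237]  H_jac=[0.0634 -0.1388]  S=[0.2781]  K=[0.0145; -0.4627]  nu=[0.2631]  x^+=[-5.9564, -2.8444]  P^+=[1.9639 0.8700; 0.8700 1.2641]

K[1,0] = -0.4627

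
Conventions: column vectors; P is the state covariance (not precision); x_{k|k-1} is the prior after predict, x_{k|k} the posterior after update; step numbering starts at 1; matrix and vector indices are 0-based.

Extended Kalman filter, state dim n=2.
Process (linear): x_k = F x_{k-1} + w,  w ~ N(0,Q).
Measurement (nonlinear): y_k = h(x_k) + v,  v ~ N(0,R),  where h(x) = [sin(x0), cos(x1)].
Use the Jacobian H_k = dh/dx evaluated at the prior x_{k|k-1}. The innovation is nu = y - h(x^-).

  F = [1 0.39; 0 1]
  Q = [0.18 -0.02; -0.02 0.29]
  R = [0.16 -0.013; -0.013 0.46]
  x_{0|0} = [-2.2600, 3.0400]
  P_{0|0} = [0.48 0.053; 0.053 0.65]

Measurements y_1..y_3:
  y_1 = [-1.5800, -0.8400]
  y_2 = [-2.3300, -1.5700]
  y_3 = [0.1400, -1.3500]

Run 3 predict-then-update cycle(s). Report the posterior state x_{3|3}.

x_post = [-0.6846, 3.0399]

step 1: x^-=[-1.0744, 3.0400]  P^-=[0.8002 0.2865; 0.2865 0.9400]  H_jac=[0.4763 0.0000; 0.0000 -0.1014]  S=[0.3415 -0.0268; -0.0268 0.4697]  K=[1.1161 0.0019; 0.3853 -0.1810]  nu=[-0.7007, 0.1548]  x^+=[-1.8562, 2.7420]  P^+=[0.3749 0.1344; 0.1344 0.8702]
step 2: x^-=[-0.7868, 2.7420]  P^-=[0.7921 0.4538; 0.4538 1.1602]  H_jac=[0.7061 0.0000; 0.0000 -0.3891]  S=[0.5549 -0.1377; -0.1377 0.6356]  K=[0.9923 -0.0628; 0.4240 -0.6183]  nu=[-1.6219, -0.6488]  x^+=[-2.3554, 2.4555]  P^+=[0.2260 0.1075; 0.1075 0.7452]
step 3: x^-=[-1.3978, 2.4555]  P^-=[0.6032 0.3781; 0.3781 1.0352]  H_jac=[0.1722 0.0000; 0.0000 -0.6336]  S=[0.1779 -0.0542; -0.0542 0.8755]  K=[0.5100 -0.2420; 0.1402 -0.7404]  nu=[1.1251, -0.5763]  x^+=[-0.6846, 3.0399]  P^+=[0.4922 0.1862; 0.1862 0.5405]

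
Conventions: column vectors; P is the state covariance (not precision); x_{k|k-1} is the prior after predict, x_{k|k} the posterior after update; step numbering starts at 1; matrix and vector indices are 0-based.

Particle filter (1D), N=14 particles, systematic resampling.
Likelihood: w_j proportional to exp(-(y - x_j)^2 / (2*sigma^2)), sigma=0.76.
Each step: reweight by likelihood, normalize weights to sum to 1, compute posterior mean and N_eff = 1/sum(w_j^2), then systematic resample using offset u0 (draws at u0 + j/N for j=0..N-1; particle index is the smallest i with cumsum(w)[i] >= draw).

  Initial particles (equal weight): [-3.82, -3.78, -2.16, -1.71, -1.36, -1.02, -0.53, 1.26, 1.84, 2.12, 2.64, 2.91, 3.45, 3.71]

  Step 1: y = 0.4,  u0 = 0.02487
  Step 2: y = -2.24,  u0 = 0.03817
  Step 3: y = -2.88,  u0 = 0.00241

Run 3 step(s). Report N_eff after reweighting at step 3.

step 1: w=[0.0000, 0.0000, 0.0022, 0.0139, 0.0448, 0.1142, 0.3094, 0.3448, 0.1087, 0.0505, 0.0085, 0.0028, 0.0002, 0.0000]  mean=0.4031  Neff=4.0935  idx=[4, 5, 5, 6, 6, 6, 6, 7, 7, 7, 7, 7, 8, 9]
step 2: w=[0.3703, 0.1996, 0.1996, 0.0576, 0.0576, 0.0576, 0.0576, 0.0000, 0.0000, 0.0000, 0.0000, 0.0000, 0.0000, 0.0000]  mean=-1.0328  Neff=4.3462  idx=[0, 0, 0, 0, 0, 1, 1, 1, 2, 2, 2, 3, 5, 6]
step 3: w=[0.1350, 0.1350, 0.1350, 0.1350, 0.1350, 0.0499, 0.0499, 0.0499, 0.0499, 0.0499, 0.0499, 0.0084, 0.0084, 0.0084]  mean=-1.2373  Neff=9.4017  idx=[0, 0, 1, 1, 2, 2, 3, 3, 4, 4, 5, 7, 8, 10]

N_eff = 9.4017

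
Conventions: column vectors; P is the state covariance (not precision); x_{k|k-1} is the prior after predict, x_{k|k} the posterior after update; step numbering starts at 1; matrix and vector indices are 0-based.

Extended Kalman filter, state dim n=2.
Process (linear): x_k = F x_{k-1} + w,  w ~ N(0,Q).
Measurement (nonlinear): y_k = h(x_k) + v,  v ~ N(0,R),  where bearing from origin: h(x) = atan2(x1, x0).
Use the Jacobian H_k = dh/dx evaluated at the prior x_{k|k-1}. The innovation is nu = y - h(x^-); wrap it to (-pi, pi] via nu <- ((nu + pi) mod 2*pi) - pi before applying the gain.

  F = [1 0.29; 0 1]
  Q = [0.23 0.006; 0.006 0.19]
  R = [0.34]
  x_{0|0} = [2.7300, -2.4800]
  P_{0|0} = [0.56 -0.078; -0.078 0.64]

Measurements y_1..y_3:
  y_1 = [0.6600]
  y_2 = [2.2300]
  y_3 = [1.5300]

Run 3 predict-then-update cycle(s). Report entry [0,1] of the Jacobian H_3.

H_jac[0,1] = 0.2531

step 1: x^-=[2.0108, -2.4800]  P^-=[0.7986 0.1136; 0.1136 0.8300]  H_jac=[0.2433 0.1973]  S=[0.4305]  K=[0.5034; 0.4445]  nu=[1.5495]  x^+=[2.7908, -1.7912]  P^+=[0.6895 0.0173; 0.0173 0.7449]
step 2: x^-=[2.2714, -1.7912]  P^-=[0.9922 0.2393; 0.2393 0.9349]  H_jac=[0.2141 0.2715]  S=[0.4822]  K=[0.5752; 0.6326]  nu=[2.8977]  x^+=[3.9382, 0.0419]  P^+=[0.8326 0.0639; 0.0639 0.7420]
step 3: x^-=[3.9503, 0.0419]  P^-=[1.1621 0.2850; 0.2850 0.9320]  H_jac=[-0.0027 0.2531]  S=[0.3993]  K=[0.1728; 0.5888]  nu=[1.5194]  x^+=[4.2130, 0.9366]  P^+=[1.1501 0.2444; 0.2444 0.7935]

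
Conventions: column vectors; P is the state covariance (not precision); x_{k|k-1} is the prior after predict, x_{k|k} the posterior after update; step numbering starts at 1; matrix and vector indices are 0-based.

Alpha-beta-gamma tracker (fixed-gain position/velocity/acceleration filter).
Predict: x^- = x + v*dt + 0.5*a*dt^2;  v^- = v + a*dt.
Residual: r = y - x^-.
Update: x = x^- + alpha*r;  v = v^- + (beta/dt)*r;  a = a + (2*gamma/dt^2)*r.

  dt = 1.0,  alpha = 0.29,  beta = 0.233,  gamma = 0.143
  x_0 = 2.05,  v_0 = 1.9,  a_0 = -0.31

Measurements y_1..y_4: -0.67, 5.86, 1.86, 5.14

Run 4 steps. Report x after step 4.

x_post = 2.3073

step 1: x_pred=3.7950  r=-4.4650  x^+=2.5002  v^+=0.5497  a^+=-1.5870
step 2: x_pred=2.2563  r=3.6037  x^+=3.3014  v^+=-0.1977  a^+=-0.5563
step 3: x_pred=2.8255  r=-0.9655  x^+=2.5455  v^+=-0.9790  a^+=-0.8325
step 4: x_pred=1.1503  r=3.9897  x^+=2.3073  v^+=-0.8819  a^+=0.3086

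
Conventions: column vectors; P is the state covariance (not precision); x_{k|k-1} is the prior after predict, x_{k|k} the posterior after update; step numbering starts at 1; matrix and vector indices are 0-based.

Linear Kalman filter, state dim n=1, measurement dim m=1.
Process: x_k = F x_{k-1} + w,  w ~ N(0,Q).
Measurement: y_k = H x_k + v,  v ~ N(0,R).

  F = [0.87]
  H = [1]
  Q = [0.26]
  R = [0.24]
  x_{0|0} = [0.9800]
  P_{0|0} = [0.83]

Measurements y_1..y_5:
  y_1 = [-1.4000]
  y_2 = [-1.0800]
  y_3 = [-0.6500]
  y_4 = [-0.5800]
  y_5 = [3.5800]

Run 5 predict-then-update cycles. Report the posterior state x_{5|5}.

step 1: x^-=[0.8526]  P^-=[0.8882]  S=[1.1282]  K=[0.7873]  nu=[-2.2526]  x^+=[-0.9208]  P^+=[0.1889]
step 2: x^-=[-0.8011]  P^-=[0.4030]  S=[0.6430]  K=[0.6268]  nu=[-0.2789]  x^+=[-0.9759]  P^+=[0.1504]
step 3: x^-=[-0.8490]  P^-=[0.3739]  S=[0.6139]  K=[0.6090]  nu=[0.1990]  x^+=[-0.7278]  P^+=[0.1462]
step 4: x^-=[-0.6332]  P^-=[0.3706]  S=[0.6106]  K=[0.6070]  nu=[0.0532]  x^+=[-0.6009]  P^+=[0.1457]
step 5: x^-=[-0.5228]  P^-=[0.3703]  S=[0.6103]  K=[0.6067]  nu=[4.1028]  x^+=[1.9665]  P^+=[0.1456]

x_post = [1.9665]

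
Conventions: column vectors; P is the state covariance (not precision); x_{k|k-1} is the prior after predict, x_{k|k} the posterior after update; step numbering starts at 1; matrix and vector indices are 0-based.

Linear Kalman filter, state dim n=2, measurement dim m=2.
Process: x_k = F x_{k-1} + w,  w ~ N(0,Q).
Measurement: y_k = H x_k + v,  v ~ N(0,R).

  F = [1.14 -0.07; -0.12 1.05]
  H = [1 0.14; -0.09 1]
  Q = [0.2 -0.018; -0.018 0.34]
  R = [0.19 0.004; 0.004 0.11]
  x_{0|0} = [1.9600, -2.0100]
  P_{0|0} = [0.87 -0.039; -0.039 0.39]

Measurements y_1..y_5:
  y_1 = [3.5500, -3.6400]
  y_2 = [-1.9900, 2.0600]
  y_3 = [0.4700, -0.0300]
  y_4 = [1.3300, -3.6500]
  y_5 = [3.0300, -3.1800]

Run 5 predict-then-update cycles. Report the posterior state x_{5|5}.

step 1: x^-=[2.3751, -2.3457]  P^-=[1.3388 -0.2127; -0.2127 0.7923]  S=[1.4848 -0.2156; -0.2156 0.9515]  K=[0.8590 -0.1555; 0.0572 0.8658]  nu=[1.5033, -1.0805]  x^+=[3.8346, -3.1953]  P^+=[0.1625 0.0009; 0.0009 0.0956]
step 2: x^-=[4.5951, -3.8152]  P^-=[0.4115 -0.0461; -0.0461 0.4474]  S=[0.5973 -0.0159; -0.0159 0.5691]  K=[0.6746 -0.1272; 0.0489 0.7949]  nu=[-6.0510, 6.2888]  x^+=[-0.2872, 0.8882]  P^+=[0.1276 0.0002; 0.0002 0.0877]
step 3: x^-=[-0.3896, 0.9671]  P^-=[0.3663 -0.0417; -0.0417 0.4384]  S=[0.5532 -0.0087; -0.0087 0.5589]  K=[0.6496 -0.1234; 0.0481 0.7919]  nu=[0.7242, -1.0322]  x^+=[0.2082, 0.1846]  P^+=[0.1229 0.0001; 0.0001 0.0873]
step 4: x^-=[0.2244, 0.1688]  P^-=[0.3602 -0.0411; -0.0411 0.4380]  S=[0.5472 -0.0077; -0.0077 0.5583]  K=[0.6459 -0.1228; 0.0480 0.7918]  nu=[1.0819, -3.7986]  x^+=[1.3898, -2.7869]  P^+=[0.1222 0.0001; 0.0001 0.0873]
step 5: x^-=[1.7794, -3.0930]  P^-=[0.3593 -0.0410; -0.0410 0.4380]  S=[0.5463 -0.0075; -0.0075 0.5583]  K=[0.6453 -0.1227; 0.0480 0.7918]  nu=[1.6836, 0.0732]  x^+=[2.8569, -2.9542]  P^+=[0.1221 0.0001; 0.0001 0.0873]

x_post = [2.8569, -2.9542]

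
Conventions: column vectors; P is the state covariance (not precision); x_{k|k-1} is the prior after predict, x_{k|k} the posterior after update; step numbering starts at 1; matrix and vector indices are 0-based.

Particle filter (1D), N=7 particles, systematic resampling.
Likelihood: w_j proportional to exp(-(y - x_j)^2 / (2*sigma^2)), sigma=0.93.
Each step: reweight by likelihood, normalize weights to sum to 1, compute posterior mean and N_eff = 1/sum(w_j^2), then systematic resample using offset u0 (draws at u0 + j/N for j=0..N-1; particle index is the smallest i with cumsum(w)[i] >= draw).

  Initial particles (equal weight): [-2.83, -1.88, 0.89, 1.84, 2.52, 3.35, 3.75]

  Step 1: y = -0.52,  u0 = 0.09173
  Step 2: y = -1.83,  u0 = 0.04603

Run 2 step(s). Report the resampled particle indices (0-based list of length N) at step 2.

step 1: w=[0.0609, 0.4572, 0.4220, 0.0532, 0.0064, 0.0002, 0.0000]  mean=-0.5414  Neff=2.5399  idx=[1, 1, 1, 2, 2, 2, 3]
step 2: w=[0.3287, 0.3287, 0.3287, 0.0046, 0.0046, 0.0046, 0.0001]  mean=-1.8415  Neff=3.0843  idx=[0, 0, 1, 1, 1, 2, 2]

resampled_idx = [0, 0, 1, 1, 1, 2, 2]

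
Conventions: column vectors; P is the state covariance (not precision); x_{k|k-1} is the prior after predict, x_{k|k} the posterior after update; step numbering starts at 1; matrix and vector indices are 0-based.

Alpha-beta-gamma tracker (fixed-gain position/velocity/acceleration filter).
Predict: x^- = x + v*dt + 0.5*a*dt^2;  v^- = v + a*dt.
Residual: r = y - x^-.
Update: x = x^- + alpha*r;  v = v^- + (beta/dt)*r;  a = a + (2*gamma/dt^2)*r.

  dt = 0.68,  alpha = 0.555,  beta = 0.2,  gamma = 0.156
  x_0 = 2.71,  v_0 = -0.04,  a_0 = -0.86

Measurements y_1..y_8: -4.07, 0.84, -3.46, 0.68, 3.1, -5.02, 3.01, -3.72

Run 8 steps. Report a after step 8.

a_post = -6.0527

step 1: x_pred=2.4840  r=-6.5540  x^+=-1.1535  v^+=-2.5524  a^+=-5.2822
step 2: x_pred=-4.1104  r=4.9504  x^+=-1.3629  v^+=-4.6884  a^+=-1.9420
step 3: x_pred=-5.0000  r=1.5400  x^+=-4.1453  v^+=-5.5560  a^+=-0.9029
step 4: x_pred=-8.1321  r=8.8121  x^+=-3.2414  v^+=-3.5781  a^+=5.0430
step 5: x_pred=-4.5086  r=7.6086  x^+=-0.2858  v^+=2.0889  a^+=10.1768
step 6: x_pred=3.4875  r=-8.5075  x^+=-1.2342  v^+=6.5069  a^+=4.4364
step 7: x_pred=4.2163  r=-1.2063  x^+=3.5468  v^+=9.1689  a^+=3.6225
step 8: x_pred=10.6192  r=-14.3392  x^+=2.6609  v^+=7.4148  a^+=-6.0527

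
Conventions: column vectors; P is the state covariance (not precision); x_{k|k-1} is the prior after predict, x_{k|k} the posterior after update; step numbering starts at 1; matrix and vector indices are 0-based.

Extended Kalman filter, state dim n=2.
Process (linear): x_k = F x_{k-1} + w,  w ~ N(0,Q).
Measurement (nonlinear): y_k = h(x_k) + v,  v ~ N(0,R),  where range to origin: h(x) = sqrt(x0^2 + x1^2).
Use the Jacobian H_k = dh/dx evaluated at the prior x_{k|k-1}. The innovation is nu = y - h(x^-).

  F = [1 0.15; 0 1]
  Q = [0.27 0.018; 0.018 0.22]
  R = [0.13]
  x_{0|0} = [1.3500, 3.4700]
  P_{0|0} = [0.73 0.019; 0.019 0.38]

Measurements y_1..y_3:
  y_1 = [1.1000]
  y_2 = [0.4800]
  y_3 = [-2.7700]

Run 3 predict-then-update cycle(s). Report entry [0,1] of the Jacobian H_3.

step 1: x^-=[1.8705, 3.4700]  P^-=[1.0143 0.0940; 0.0940 0.6000]  H_jac=[0.4745 0.8803]  S=[0.9018]  K=[0.6254; 0.6351]  nu=[-2.8420]  x^+=[0.0930, 1.6649]  P^+=[0.6615 -0.2642; -0.2642 0.2362]
step 2: x^-=[0.3428, 1.6649]  P^-=[0.8576 -0.2108; -0.2108 0.4562]  H_jac=[0.2016 0.9795]  S=[0.5193]  K=[-0.0646; 0.7787]  nu=[-1.2198]  x^+=[0.4215, 0.7151]  P^+=[0.8554 -0.1847; -0.1847 0.1414]
step 3: x^-=[0.5288, 0.7151]  P^-=[1.0732 -0.1455; -0.1455 0.3614]  H_jac=[0.5946 0.8040]  S=[0.6039]  K=[0.8629; 0.3379]  nu=[-3.6594]  x^+=[-2.6289, -0.5214]  P^+=[0.6235 -0.3215; -0.3215 0.2924]

H_jac[0,1] = 0.8040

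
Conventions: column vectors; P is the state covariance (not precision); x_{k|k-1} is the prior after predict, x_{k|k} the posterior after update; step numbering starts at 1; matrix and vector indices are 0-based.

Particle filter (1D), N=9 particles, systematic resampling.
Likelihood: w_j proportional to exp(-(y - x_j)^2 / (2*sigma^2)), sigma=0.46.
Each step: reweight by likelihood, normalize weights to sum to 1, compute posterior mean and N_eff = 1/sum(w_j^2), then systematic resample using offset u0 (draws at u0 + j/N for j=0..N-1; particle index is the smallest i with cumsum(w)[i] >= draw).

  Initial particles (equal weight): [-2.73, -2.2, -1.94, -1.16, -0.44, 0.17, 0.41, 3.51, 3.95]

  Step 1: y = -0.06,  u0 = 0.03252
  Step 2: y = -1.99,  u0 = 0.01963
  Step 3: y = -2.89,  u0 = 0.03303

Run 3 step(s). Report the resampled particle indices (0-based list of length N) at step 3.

step 1: w=[0.0000, 0.0000, 0.0001, 0.0255, 0.3168, 0.3932, 0.2644, 0.0000, 0.0000]  mean=0.0060  Neff=3.0722  idx=[4, 4, 4, 5, 5, 5, 5, 6, 6]
step 2: w=[0.3312, 0.3312, 0.3312, 0.0016, 0.0016, 0.0016, 0.0016, 0.0001, 0.0001]  mean=-0.4360  Neff=3.0395  idx=[0, 0, 0, 1, 1, 1, 2, 2, 2]
step 3: w=[0.1111, 0.1111, 0.1111, 0.1111, 0.1111, 0.1111, 0.1111, 0.1111, 0.1111]  mean=-0.4400  Neff=9.0000  idx=[0, 1, 2, 3, 4, 5, 6, 7, 8]

resampled_idx = [0, 1, 2, 3, 4, 5, 6, 7, 8]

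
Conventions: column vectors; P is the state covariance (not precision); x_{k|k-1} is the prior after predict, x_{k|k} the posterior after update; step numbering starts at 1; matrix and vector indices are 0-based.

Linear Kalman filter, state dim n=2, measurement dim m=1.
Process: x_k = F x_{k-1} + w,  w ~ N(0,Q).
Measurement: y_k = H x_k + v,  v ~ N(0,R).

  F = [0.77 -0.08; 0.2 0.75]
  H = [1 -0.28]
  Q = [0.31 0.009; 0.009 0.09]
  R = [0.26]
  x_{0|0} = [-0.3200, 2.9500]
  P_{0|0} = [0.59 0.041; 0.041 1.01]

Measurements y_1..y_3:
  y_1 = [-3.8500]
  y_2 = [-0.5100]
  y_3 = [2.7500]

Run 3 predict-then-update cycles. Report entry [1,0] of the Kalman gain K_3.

step 1: x^-=[-0.4824, 2.1485]  P^-=[0.6612 0.0623; 0.0623 0.6940]  S=[0.9408]  K=[0.6843; -0.1404]  nu=[-2.7660]  x^+=[-2.3753, 2.5367]  P^+=[0.2207 0.1526; 0.1526 0.6755]
step 2: x^-=[-2.0319, 1.4275]  P^-=[0.4263 0.0882; 0.0882 0.5246]  S=[0.6781]  K=[0.5923; -0.0866]  nu=[1.9216]  x^+=[-0.8937, 1.2611]  P^+=[0.1884 0.1229; 0.1229 0.5195]
step 3: x^-=[-0.7890, 0.7671]  P^-=[0.4099 0.0759; 0.0759 0.4266]  S=[0.6609]  K=[0.5881; -0.0659]  nu=[3.7538]  x^+=[1.4186, 0.5196]  P^+=[0.1813 0.1015; 0.1015 0.4238]

K[1,0] = -0.0659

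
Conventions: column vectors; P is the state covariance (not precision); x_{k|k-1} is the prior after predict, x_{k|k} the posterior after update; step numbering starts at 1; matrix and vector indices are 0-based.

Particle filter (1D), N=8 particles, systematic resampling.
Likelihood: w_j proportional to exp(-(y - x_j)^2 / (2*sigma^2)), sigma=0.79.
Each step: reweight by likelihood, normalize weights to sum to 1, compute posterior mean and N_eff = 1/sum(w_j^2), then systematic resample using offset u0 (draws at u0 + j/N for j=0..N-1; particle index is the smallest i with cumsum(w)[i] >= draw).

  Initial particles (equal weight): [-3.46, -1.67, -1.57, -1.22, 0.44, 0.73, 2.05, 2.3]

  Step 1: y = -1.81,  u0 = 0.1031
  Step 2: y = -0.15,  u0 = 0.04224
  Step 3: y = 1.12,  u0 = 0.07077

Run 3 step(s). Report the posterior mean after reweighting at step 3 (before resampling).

post_mean = -1.2850

step 1: w=[0.0399, 0.3476, 0.3372, 0.2672, 0.0061, 0.0020, 0.0000, 0.0000]  mean=-1.5697  Neff=3.2514  idx=[1, 1, 1, 2, 2, 3, 3, 3]
step 2: w=[0.0760, 0.0760, 0.0760, 0.0961, 0.0961, 0.1933, 0.1933, 0.1933]  mean=-1.3899  Neff=6.7632  idx=[0, 2, 3, 4, 5, 6, 6, 7]
step 3: w=[0.0328, 0.0328, 0.0508, 0.0508, 0.2082, 0.2082, 0.2082, 0.2082]  mean=-1.2850  Neff=5.5333  idx=[2, 4, 4, 5, 5, 6, 7, 7]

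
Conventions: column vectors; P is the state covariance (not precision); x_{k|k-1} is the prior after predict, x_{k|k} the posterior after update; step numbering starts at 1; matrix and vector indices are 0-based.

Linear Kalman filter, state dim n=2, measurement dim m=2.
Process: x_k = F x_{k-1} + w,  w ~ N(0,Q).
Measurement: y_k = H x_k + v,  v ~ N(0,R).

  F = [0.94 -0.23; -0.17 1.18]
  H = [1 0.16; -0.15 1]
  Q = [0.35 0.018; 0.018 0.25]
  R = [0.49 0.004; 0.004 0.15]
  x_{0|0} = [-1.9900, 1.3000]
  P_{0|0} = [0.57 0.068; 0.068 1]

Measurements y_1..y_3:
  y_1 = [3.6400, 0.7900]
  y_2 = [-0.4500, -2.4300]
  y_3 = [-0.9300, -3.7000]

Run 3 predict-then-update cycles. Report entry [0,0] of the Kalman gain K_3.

K[0,0] = 0.5293

step 1: x^-=[-2.1696, 1.8723]  P^-=[0.8771 -0.2664; -0.2664 1.6316]  S=[1.3237 -0.1265; -0.1265 1.8812]  K=[0.6142 -0.1702; 0.0814 0.8940]  nu=[5.5100, -1.4077]  x^+=[1.4543, 1.0624]  P^+=[0.2968 0.0214; 0.0214 0.1376]
step 2: x^-=[1.1227, 1.0064]  P^-=[0.6103 -0.0422; -0.0422 0.4416]  S=[1.0981 -0.0580; -0.0580 0.6180]  K=[0.5409 -0.1656; 0.0646 0.7309]  nu=[-1.7337, -3.2680]  x^+=[0.7260, -1.4941]  P^+=[0.2617 0.0166; 0.0166 0.1124]
step 3: x^-=[1.0261, -1.8865]  P^-=[0.5800 -0.0353; -0.0353 0.4074]  S=[1.0692 -0.0523; -0.0523 0.5810]  K=[0.5293 -0.1629; 0.0630 0.7159]  nu=[-1.6543, -1.6596]  x^+=[0.4208, -3.1788]  P^+=[0.2561 0.0161; 0.0161 0.1101]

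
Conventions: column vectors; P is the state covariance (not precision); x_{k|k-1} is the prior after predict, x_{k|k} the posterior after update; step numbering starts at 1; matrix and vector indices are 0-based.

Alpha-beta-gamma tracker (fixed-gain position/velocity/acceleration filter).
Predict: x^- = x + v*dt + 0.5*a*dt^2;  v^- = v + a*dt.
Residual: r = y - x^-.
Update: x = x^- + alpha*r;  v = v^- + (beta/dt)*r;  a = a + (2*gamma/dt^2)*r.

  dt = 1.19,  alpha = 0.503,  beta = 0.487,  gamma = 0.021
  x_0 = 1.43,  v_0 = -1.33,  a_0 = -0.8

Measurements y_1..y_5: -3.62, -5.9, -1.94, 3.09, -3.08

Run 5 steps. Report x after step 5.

step 1: x_pred=-0.7191  r=-2.9009  x^+=-2.1783  v^+=-3.4692  a^+=-0.8860
step 2: x_pred=-6.9339  r=1.0339  x^+=-6.4139  v^+=-4.1004  a^+=-0.8554
step 3: x_pred=-11.8990  r=9.9590  x^+=-6.8896  v^+=-1.0426  a^+=-0.5600
step 4: x_pred=-8.5269  r=11.6169  x^+=-2.6836  v^+=3.0451  a^+=-0.2155
step 5: x_pred=0.7875  r=-3.8675  x^+=-1.1578  v^+=1.2059  a^+=-0.3302

x_post = -1.1578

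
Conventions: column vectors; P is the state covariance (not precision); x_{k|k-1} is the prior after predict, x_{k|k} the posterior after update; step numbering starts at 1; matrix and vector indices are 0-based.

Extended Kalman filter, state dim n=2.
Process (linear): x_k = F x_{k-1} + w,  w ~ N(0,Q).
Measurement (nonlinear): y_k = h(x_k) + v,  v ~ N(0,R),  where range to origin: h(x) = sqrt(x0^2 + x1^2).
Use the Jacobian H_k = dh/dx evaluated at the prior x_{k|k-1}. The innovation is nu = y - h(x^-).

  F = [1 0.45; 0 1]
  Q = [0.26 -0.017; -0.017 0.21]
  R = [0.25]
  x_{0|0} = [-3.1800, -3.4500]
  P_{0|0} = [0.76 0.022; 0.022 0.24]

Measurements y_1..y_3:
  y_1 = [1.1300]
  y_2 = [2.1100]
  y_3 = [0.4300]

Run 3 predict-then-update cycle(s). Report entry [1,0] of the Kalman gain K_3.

K[1,0] = -0.3869

step 1: x^-=[-4.7325, -3.4500]  P^-=[1.0884 0.1130; 0.1130 0.4500]  H_jac=[-0.8081 -0.5891]  S=[1.2244]  K=[-0.7727; -0.2911]  nu=[-4.7265]  x^+=[-1.0805, -2.0742]  P^+=[0.3574 -0.1624; -0.1624 0.3463]
step 2: x^-=[-2.0139, -2.0742]  P^-=[0.5414 -0.0236; -0.0236 0.5563]  H_jac=[-0.6966 -0.7175]  S=[0.7755]  K=[-0.4645; -0.4935]  nu=[-0.7811]  x^+=[-1.6511, -1.6888]  P^+=[0.3741 -0.2013; -0.2013 0.3674]
step 3: x^-=[-2.4111, -1.6888]  P^-=[0.5273 -0.0530; -0.0530 0.5774]  H_jac=[-0.8191 -0.5737]  S=[0.7440]  K=[-0.5396; -0.3869]  nu=[-2.5137]  x^+=[-1.0546, -0.7162]  P^+=[0.3106 -0.2083; -0.2083 0.4660]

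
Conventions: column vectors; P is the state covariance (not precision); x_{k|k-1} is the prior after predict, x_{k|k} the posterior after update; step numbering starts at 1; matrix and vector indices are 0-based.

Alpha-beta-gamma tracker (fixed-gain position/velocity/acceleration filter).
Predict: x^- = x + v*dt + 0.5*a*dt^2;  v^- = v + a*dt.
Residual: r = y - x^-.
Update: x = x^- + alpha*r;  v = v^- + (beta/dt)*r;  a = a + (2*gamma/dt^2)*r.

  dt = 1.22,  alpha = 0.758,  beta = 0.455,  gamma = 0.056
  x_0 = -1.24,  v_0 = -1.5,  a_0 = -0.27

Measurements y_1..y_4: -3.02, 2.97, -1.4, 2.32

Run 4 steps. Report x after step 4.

step 1: x_pred=-3.2709  r=0.2509  x^+=-3.0807  v^+=-1.7358  a^+=-0.2511
step 2: x_pred=-5.3853  r=8.3553  x^+=0.9480  v^+=1.0739  a^+=0.3776
step 3: x_pred=2.5392  r=-3.9392  x^+=-0.4467  v^+=0.0655  a^+=0.0812
step 4: x_pred=-0.3064  r=2.6264  x^+=1.6844  v^+=1.1440  a^+=0.2788

x_post = 1.6844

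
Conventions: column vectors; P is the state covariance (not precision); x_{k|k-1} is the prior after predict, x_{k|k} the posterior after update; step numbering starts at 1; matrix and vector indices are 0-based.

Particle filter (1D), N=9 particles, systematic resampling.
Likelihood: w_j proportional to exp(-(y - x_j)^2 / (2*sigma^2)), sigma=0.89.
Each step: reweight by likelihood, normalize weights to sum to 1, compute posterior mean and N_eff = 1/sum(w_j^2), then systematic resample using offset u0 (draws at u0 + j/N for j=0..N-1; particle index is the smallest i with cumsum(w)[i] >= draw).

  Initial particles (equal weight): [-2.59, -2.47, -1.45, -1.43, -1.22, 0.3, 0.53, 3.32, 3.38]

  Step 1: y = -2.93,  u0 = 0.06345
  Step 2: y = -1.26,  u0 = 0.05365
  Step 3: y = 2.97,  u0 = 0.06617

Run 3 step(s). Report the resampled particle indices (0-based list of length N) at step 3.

step 1: w=[0.3784, 0.3561, 0.1021, 0.0984, 0.0643, 0.0006, 0.0002, 0.0000, 0.0000]  mean=-2.2264  Neff=3.3989  idx=[0, 0, 0, 1, 1, 1, 1, 3, 4]
step 2: w=[0.0719, 0.0719, 0.0719, 0.0872, 0.0872, 0.0872, 0.0872, 0.2158, 0.2195]  mean=-1.9971  Neff=7.1069  idx=[0, 2, 3, 4, 6, 7, 7, 8, 8]
step 3: w=[0.0001, 0.0001, 0.0002, 0.0002, 0.0002, 0.1212, 0.1212, 0.3784, 0.3784]  mean=-1.2718  Neff=3.1665  idx=[5, 6, 7, 7, 7, 8, 8, 8, 8]

resampled_idx = [5, 6, 7, 7, 7, 8, 8, 8, 8]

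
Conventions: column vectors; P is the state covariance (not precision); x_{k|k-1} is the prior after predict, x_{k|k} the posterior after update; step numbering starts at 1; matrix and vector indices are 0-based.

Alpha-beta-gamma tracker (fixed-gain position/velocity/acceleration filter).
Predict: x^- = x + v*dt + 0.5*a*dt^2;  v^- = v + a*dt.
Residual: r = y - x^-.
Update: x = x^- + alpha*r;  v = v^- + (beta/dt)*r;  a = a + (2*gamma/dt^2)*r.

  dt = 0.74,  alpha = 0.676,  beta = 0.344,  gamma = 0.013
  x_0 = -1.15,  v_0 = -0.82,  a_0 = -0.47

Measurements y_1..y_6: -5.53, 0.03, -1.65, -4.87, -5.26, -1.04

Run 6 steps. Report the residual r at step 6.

step 1: x_pred=-1.8855  r=-3.6445  x^+=-4.3492  v^+=-2.8620  a^+=-0.6430
step 2: x_pred=-6.6431  r=6.6731  x^+=-2.1321  v^+=-0.2358  a^+=-0.3262
step 3: x_pred=-2.3959  r=0.7459  x^+=-1.8917  v^+=-0.1304  a^+=-0.2908
step 4: x_pred=-2.0678  r=-2.8022  x^+=-3.9621  v^+=-1.6483  a^+=-0.4238
step 5: x_pred=-5.2978  r=0.0378  x^+=-5.2723  v^+=-1.9443  a^+=-0.4220
step 6: x_pred=-6.8266  r=5.7866  x^+=-2.9149  v^+=0.4334  a^+=-0.1473

resid = 5.7866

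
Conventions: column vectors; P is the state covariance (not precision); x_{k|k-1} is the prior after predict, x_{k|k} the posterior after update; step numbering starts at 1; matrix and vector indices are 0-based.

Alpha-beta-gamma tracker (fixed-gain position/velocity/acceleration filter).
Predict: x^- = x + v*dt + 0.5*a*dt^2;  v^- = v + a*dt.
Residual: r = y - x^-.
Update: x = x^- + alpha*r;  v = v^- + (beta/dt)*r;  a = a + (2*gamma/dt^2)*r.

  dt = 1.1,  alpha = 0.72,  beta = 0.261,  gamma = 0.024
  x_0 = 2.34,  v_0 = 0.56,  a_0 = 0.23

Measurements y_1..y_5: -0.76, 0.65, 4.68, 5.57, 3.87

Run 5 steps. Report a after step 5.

a_post = 0.1410

step 1: x_pred=3.0951  r=-3.8552  x^+=0.3194  v^+=-0.1017  a^+=0.0771
step 2: x_pred=0.2542  r=0.3958  x^+=0.5392  v^+=0.0770  a^+=0.0928
step 3: x_pred=0.6800  r=4.0000  x^+=3.5600  v^+=1.1281  a^+=0.2514
step 4: x_pred=4.9530  r=0.6170  x^+=5.3973  v^+=1.5511  a^+=0.2759
step 5: x_pred=7.2704  r=-3.4004  x^+=4.8221  v^+=1.0478  a^+=0.1410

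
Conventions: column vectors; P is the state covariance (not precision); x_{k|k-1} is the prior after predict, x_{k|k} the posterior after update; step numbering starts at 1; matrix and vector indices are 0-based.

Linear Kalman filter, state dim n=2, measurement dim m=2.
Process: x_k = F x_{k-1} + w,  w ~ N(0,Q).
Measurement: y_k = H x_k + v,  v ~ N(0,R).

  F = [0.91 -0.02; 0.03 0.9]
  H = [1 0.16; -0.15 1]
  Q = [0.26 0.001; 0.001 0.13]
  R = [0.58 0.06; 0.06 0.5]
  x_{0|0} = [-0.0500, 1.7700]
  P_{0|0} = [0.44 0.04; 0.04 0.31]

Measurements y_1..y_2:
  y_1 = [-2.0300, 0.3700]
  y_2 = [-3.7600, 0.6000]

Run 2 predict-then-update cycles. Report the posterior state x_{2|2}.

x_post = [-2.3210, 0.5382]

step 1: x^-=[-0.0809, 1.5915]  P^-=[0.6230 0.0402; 0.0402 0.3837]  S=[1.2257 0.0671; 0.0671 0.8856]  K=[0.5190 -0.0995; 0.0597 0.4219]  nu=[-2.2037, -1.2336]  x^+=[-1.1019, 0.9394]  P^+=[0.2910 0.0250; 0.0250 0.2183]
step 2: x^-=[-1.0215, 0.8124]  P^-=[0.5002 0.0255; 0.0255 0.3084]  S=[1.0962 0.0592; 0.0592 0.8120]  K=[0.4651 -0.0949; 0.0482 0.3716]  nu=[-2.8685, -0.3656]  x^+=[-2.3210, 0.5382]  P^+=[0.2609 0.0196; 0.0196 0.1916]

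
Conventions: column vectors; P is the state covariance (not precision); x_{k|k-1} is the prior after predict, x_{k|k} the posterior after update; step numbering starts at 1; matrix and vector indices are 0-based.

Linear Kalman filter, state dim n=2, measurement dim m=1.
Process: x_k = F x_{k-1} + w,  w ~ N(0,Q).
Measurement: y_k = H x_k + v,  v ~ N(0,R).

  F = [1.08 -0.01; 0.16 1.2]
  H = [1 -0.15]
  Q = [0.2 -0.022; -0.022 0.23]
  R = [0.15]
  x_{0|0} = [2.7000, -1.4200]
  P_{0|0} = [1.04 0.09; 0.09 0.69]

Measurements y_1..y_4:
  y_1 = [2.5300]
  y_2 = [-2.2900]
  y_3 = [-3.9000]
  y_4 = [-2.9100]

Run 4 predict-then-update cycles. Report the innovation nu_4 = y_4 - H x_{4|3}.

innov = [0.2151]

step 1: x^-=[2.9302, -1.2720]  P^-=[1.4112 0.2659; 0.2659 1.2848]  S=[1.5103]  K=[0.9080; 0.0485]  nu=[-0.5910]  x^+=[2.3936, -1.3006]  P^+=[0.1661 0.1995; 0.1995 1.2812]
step 2: x^-=[2.5981, -1.1778]  P^-=[0.3896 0.2495; 0.2495 2.1558]  S=[0.5132]  K=[0.6861; -0.1439]  nu=[-5.0648]  x^+=[-0.8771, -0.4488]  P^+=[0.1479 0.3002; 0.3002 2.1452]
step 3: x^-=[-0.9427, -0.6789]  P^-=[0.3663 0.3664; 0.3664 3.4381]  S=[0.4837]  K=[0.6436; -0.3087]  nu=[-3.0591]  x^+=[-2.9116, 0.2654]  P^+=[0.1659 0.4625; 0.4625 3.3920]
step 4: x^-=[-3.1472, -0.1474]  P^-=[0.3839 0.5646; 0.5646 5.2964]  S=[0.4837]  K=[0.6186; -0.4752]  nu=[0.2151]  x^+=[-3.0141, -0.2496]  P^+=[0.1988 0.7068; 0.7068 5.1872]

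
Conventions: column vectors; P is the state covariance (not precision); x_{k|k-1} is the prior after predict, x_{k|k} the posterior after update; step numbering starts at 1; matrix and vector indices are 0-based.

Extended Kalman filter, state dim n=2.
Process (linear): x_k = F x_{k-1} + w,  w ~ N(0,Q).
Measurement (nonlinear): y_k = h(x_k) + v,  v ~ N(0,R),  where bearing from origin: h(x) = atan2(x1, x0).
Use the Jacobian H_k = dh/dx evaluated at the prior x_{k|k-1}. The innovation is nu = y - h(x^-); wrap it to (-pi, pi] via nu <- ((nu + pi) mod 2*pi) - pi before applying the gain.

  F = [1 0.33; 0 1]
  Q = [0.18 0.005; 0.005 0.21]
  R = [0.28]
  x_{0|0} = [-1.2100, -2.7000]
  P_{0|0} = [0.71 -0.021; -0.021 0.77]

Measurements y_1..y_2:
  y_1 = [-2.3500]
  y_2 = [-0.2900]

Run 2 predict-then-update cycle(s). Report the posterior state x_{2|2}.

x_post = [-2.3362, -3.4193]

step 1: x^-=[-2.1010, -2.7000]  P^-=[0.9600 0.2381; 0.2381 0.9800]  H_jac=[0.2307 -0.1795]  S=[0.3429]  K=[0.5211; -0.3528]  nu=[-0.1179]  x^+=[-2.1625, -2.6584]  P^+=[0.8669 0.3012; 0.3012 0.9373]
step 2: x^-=[-3.0397, -2.6584]  P^-=[1.3477 0.6155; 0.6155 1.1473]  H_jac=[0.1630 -0.1864]  S=[0.3183]  K=[0.3298; -0.3567]  nu=[2.1330]  x^+=[-2.3362, -3.4193]  P^+=[1.3131 0.6529; 0.6529 1.1068]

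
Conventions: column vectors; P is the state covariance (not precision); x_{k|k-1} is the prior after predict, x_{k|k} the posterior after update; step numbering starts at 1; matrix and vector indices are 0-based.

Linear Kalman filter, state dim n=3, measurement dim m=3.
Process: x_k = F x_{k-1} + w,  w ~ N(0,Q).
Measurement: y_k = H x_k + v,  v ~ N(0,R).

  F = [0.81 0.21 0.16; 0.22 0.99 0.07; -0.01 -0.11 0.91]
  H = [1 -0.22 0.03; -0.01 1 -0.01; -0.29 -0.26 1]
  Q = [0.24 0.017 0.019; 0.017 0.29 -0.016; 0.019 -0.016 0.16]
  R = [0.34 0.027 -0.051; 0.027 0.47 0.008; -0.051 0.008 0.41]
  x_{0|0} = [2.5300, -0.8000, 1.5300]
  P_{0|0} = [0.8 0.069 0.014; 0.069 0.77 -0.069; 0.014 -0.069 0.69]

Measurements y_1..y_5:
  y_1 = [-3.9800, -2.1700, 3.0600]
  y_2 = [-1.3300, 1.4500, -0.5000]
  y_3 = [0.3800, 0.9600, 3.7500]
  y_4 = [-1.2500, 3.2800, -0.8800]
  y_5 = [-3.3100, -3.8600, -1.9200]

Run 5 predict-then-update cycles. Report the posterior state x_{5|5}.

step 1: x^-=[2.1261, -0.1283, 1.4550]  P^-=[0.8390 0.3752 0.0872; 0.3752 1.1077 -0.1189; 0.0872 -0.1189 0.7545]  S=[1.0750 0.1460 -0.1684; 0.1460 1.5728 -0.5127; -0.1684 -0.5127 1.3777]  K=[0.6782 0.1556 -0.0433; 0.0094 0.6603 -0.1274; 0.2092 0.1000 0.6145]  nu=[-6.1780, -2.0059, 2.1882]  x^+=[-2.4706, -1.7896, 1.3066]  P^+=[0.2563 0.0941 0.0477; 0.0941 0.3111 0.0608; 0.0477 0.0608 0.2717]
step 2: x^-=[-2.1679, -2.2238, 1.4106]  P^-=[0.4773 0.2251 0.0863; 0.2251 0.6596 0.0274; 0.0863 0.0274 0.3760]  S=[0.7553 0.1026 -0.1052; 0.1026 1.1246 -0.2037; -0.1052 -0.2037 0.8403]  K=[0.5467 0.1400 -0.0292; 0.0151 0.5628 -0.1108; 0.1724 0.0863 0.4517]  nu=[0.3064, 3.6662, -3.1175]  x^+=[-1.3961, 0.1896, 0.3720]  P^+=[0.2081 0.0828 0.0431; 0.0828 0.2654 0.0513; 0.0431 0.0513 0.2029]
step 3: x^-=[-1.0315, -0.0934, 0.3316]  P^-=[0.4362 0.1946 0.0738; 0.1946 0.6057 0.0192; 0.0738 0.0192 0.3204]  S=[0.7244 0.0842 -0.1026; 0.0842 1.0715 -0.1886; -0.1026 -0.1886 0.7846]  K=[0.5266 0.1299 -0.0315; 0.0059 0.5422 -0.1171; 0.1593 0.0745 0.4135]  nu=[1.3810, 1.0464, 3.0950]  x^+=[-0.2659, 0.1198, 1.9092]  P^+=[0.2000 0.0774 0.0394; 0.0774 0.2553 0.0449; 0.0394 0.0449 0.1851]
step 4: x^-=[0.1152, 0.1937, 1.7268]  P^-=[0.4268 0.1848 0.0681; 0.1848 0.5919 0.0128; 0.0681 0.0128 0.3068]  S=[0.7183 0.0774 -0.1034; 0.0774 1.0581 -0.1885; -0.1034 -0.1885 0.7744]  K=[0.5220 0.1259 -0.0336; 0.0015 0.5360 -0.1207; 0.1544 0.0692 0.4039]  nu=[-1.3744, 3.1047, -2.5230]  x^+=[-0.1267, 2.1604, 0.7107]  P^+=[0.1980 0.0753 0.0376; 0.0753 0.2522 0.0421; 0.0376 0.0421 0.1801]
step 5: x^-=[0.4648, 2.1607, 0.4103]  P^-=[0.4239 0.1814 0.0659; 0.1814 0.5874 0.0101; 0.0659 0.0101 0.3033]  S=[0.7166 0.0749 -0.1038; 0.0749 1.0537 -0.1890; -0.1038 -0.1890 0.7725]  K=[0.5206 0.1243 -0.0345; -0.0003 0.5338 -0.1221; 0.1527 0.0673 0.4014]  nu=[-3.3118, -6.0119, -1.6338]  x^+=[-1.9503, -0.8480, -1.1554]  P^+=[0.1974 0.0746 0.0369; 0.0746 0.2511 0.0411; 0.0369 0.0411 0.1787]

x_post = [-1.9503, -0.8480, -1.1554]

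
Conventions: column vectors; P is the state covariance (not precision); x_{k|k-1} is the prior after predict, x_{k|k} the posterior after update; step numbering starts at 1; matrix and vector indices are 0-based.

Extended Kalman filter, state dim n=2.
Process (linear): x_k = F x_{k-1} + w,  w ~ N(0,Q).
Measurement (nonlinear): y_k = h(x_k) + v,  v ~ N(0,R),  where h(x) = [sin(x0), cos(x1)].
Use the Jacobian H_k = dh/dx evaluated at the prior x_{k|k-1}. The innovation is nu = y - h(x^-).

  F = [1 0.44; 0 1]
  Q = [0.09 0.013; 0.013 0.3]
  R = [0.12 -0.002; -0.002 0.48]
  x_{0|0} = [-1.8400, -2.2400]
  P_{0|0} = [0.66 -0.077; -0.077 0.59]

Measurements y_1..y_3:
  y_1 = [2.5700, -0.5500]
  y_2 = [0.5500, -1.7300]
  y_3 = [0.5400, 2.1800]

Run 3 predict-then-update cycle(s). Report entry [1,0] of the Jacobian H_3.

step 1: x^-=[-2.8256, -2.2400]  P^-=[0.7965 0.1956; 0.1956 0.8900]  H_jac=[-0.9505 0.0000; 0.0000 0.7843]  S=[0.8395 -0.1478; -0.1478 1.0275]  K=[-0.8982 0.0201; -0.1045 0.6643]  nu=[2.8808, 0.0704]  x^+=[-5.4116, -2.4942]  P^+=[0.1134 0.0146; 0.0146 0.4068]
step 2: x^-=[-6.5091, -2.4942]  P^-=[0.2950 0.2066; 0.2066 0.7068]  H_jac=[0.9746 0.0000; 0.0000 0.6031]  S=[0.4002 0.1194; 0.1194 0.7371]  K=[0.7019 0.0553; 0.3473 0.5221]  nu=[0.7740, -0.9323]  x^+=[-6.0174, -2.7122]  P^+=[0.0863 0.0417; 0.0417 0.4144]
step 3: x^-=[-7.2107, -2.7122]  P^-=[0.2932 0.2370; 0.2370 0.7144]  H_jac=[0.5998 0.0000; 0.0000 0.4163]  S=[0.2255 0.0572; 0.0572 0.6038]  K=[0.7567 0.0918; 0.5180 0.4435]  nu=[1.3401, 3.0892]  x^+=[-5.9132, -0.6479]  P^+=[0.1511 0.1021; 0.1021 0.5088]

H_jac[1,0] = 0.0000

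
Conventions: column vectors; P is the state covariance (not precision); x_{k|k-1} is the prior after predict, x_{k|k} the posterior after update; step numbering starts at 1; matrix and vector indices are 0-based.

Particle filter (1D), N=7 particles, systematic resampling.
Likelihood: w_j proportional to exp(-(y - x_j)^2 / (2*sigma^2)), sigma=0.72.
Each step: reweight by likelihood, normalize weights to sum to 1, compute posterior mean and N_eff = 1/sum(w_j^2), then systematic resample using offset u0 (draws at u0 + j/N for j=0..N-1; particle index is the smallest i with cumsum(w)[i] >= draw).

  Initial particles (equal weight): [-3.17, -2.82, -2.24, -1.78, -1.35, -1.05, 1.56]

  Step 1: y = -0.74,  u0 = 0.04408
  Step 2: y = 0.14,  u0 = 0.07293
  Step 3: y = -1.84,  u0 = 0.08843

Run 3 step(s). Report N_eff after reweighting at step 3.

step 1: w=[0.0016, 0.0073, 0.0543, 0.1677, 0.3324, 0.4338, 0.0029]  mean=-1.3456  Neff=3.0323  idx=[2, 3, 4, 4, 5, 5, 5]
step 2: w=[0.0041, 0.0276, 0.1137, 0.1137, 0.2469, 0.2469, 0.2469]  mean=-1.1433  Neff=4.7714  idx=[2, 3, 4, 4, 5, 6, 6]
step 3: w=[0.1834, 0.1834, 0.1266, 0.1266, 0.1266, 0.1266, 0.1266]  mean=-1.1600  Neff=6.7815  idx=[0, 1, 2, 3, 4, 5, 6]

N_eff = 6.7815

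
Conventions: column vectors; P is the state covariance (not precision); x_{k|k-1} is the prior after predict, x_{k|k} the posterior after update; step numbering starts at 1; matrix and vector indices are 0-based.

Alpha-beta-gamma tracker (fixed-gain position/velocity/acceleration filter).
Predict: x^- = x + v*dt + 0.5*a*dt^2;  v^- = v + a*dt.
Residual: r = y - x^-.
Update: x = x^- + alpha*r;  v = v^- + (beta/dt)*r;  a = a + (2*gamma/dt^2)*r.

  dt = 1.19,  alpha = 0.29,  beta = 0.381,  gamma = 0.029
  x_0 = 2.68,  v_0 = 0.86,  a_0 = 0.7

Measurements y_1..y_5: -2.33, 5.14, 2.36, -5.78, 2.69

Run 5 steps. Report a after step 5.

a_post = 0.1169

step 1: x_pred=4.1990  r=-6.5290  x^+=2.3056  v^+=-0.3974  a^+=0.4326
step 2: x_pred=2.1390  r=3.0010  x^+=3.0093  v^+=1.0782  a^+=0.5555
step 3: x_pred=4.6857  r=-2.3257  x^+=4.0112  v^+=0.9946  a^+=0.4602
step 4: x_pred=5.5207  r=-11.3007  x^+=2.2435  v^+=-2.0758  a^+=-0.0026
step 5: x_pred=-0.2285  r=2.9185  x^+=0.6178  v^+=-1.1445  a^+=0.1169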